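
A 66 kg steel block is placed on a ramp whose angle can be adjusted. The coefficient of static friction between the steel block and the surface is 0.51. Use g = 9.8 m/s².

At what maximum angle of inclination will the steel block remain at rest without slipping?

At the slip threshold, m g sin θ = μ_s · m g cos θ, so tan θ = μ_s.
θ_max = arctan(0.51) = 27°.

θ_max ≈ 27°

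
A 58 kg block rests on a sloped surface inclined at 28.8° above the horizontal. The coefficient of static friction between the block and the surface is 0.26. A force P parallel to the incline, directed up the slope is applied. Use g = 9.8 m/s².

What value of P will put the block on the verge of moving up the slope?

P ≈ 403 N

At impending motion up the slope, friction acts down-slope at its limit: f = μ_s N.
P is parallel to the surface, so N = m g cos θ = 498 N.
Along the incline: P = m g sin θ + μ_s N = 274 + 0.26×498 = 403 N.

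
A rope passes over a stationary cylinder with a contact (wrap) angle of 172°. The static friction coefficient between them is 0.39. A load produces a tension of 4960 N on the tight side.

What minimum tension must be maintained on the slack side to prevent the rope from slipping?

T_min ≈ 1540 N

Capstan equation at impending slip: T_tight/T_slack = e^{μβ}.
β = 172° = 3.002 rad; e^{μβ} = e^{0.39×3.002} = 3.224.
T_slack = T_tight / e^{μβ} = 4960 / 3.224 = 1540 N.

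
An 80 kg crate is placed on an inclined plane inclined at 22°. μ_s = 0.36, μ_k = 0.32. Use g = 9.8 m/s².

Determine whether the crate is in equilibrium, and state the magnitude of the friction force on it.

f ≈ 233 N

N = m g cos θ = 727 N.
Down-slope weight component: m g sin θ = 294 N.
μ_s N = 262 N.
294 > 262 N, so it slides; kinetic friction f = μ_k N = 0.32×727 = 233 N.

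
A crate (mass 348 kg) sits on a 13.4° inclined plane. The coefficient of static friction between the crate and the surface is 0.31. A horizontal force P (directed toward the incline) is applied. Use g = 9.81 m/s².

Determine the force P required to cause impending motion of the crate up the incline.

At impending motion up the slope, friction acts down-slope at its limit: f = μ_s N.
Perpendicular to the incline: N = m g cos θ + P sin θ.
Along the incline: P cos θ = m g sin θ + μ_s N = m g sin θ + μ_s (m g cos θ + P sin θ).
Solving, P (cos θ − μ_s sin θ) = m g (sin θ + μ_s cos θ), so P = 348×9.81×(sin 13.4° + 0.31 cos 13.4°)/(cos 13.4° − 0.31 sin 13.4°) = 3410×0.5333/0.9009 = 2020 N.

P ≈ 2020 N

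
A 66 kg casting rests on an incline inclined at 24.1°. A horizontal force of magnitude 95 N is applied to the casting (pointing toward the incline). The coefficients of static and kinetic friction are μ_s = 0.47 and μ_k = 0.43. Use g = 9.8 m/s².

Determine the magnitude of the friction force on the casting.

f ≈ 177 N (up the incline)

Normal direction: N = m g cos θ + P sin θ = 629.2 N.
Along the incline, the net driving force (taking up-slope positive) is P cos θ − m g sin θ = 86.72 − 264.1 = -177.4 N, so equilibrium requires friction f = 177.4 N (up-slope).
The limit of static friction is μ_s N = 295.7 N.
|f_req| = 177.4 ≤ 295.7 N → the casting is in equilibrium; friction equals the required value.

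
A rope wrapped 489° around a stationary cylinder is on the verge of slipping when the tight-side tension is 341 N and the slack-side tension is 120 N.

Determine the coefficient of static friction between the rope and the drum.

T₂/T₁ = e^{μβ} → μ = ln(T₂/T₁)/β.
β = 489° = 8.535 rad.
μ = ln(341/120)/8.535 = ln(2.842)/8.535 = 0.122.

μ ≈ 0.122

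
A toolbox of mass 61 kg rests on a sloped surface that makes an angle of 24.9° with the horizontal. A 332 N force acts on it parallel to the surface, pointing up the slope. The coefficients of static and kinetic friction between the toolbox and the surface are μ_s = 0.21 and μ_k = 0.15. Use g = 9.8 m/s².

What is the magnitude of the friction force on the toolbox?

f ≈ 80.3 N (down the incline)

Perpendicular to the surface, N = m g cos θ = 61·9.8·cos 24.9° = 542.2 N.
Parallel to the incline, ΣF = 0 gives f = m g sin θ − P = 251.7 − 332 = -80.3 N (up-slope positive).
Maximum static friction available: μ_s N = 0.21 × 542.2 = 113.9 N.
Since |-80.3| ≤ 113.9 N, the toolbox remains in static equilibrium and friction takes exactly the required value.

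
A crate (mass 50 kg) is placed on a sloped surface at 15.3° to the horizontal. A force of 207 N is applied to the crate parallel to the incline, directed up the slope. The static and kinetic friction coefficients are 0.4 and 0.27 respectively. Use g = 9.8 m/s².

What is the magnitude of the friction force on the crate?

f ≈ 77.7 N (down the incline)

Normal force: N = m g cos θ = 50 × 9.8 × cos 15.3° = 472.6 N.
For equilibrium along the incline the friction force must supply f = m g sin θ − P = 129.3 − 207 = -77.7 N (positive meaning up-slope).
Static friction can supply at most μ_s N = 189.1 N.
Since |-77.7| ≤ 189.1 N, no slip — friction simply equals what equilibrium demands.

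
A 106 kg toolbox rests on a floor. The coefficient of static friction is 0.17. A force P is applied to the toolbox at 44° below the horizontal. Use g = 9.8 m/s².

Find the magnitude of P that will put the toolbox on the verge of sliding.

P ≈ 294 N

N = m g + P sin α (the push presses the toolbox into the floor).
At impending slip, P cos α = μ_s N = μ_s (m g + P sin α).
Solving: P (cos α − μ_s sin α) = μ_s m g → P = 0.17×1040/(cos 44° − 0.17 sin 44°) = 177/0.6012 = 294 N.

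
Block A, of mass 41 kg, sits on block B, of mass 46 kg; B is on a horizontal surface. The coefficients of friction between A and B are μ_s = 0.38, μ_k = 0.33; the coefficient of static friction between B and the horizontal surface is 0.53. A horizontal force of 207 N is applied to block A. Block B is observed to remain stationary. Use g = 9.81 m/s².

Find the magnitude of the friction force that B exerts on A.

f ≈ 133 N

The normal force B exerts on A is simply A's weight, N₁ = 402.2 N.
So the A–B interface can sustain at most μ_s N₁ = 152.8 N of static friction.
P = 207 N exceeds that limit, so A slips over B and the interface friction becomes kinetic: f₁ = μ_k N₁ = 0.33×402.2 = 133 N.
By Newton's third law B feels 133 N forward from A. With B stationary, the floor's static friction on B balances it: f₂ = 133 N (well within μ_s(m_A+m_B)g = 452.3 N).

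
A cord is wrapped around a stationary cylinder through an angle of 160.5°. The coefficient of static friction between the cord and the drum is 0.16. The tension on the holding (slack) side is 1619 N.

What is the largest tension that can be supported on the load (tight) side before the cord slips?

T_max ≈ 2530 N

At impending slip the capstan equation gives T₂/T₁ = e^{μβ} with β in radians.
β = 160.5° × π/180 = 2.801 rad.
e^{μβ} = e^{0.16×2.801} = 1.565.
T₂ = T₁ · e^{μβ} = 1619 × 1.565 = 2530 N.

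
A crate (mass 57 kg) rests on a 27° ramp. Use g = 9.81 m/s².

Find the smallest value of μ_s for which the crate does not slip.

μ_s,min ≈ 0.51

At the slip threshold m g sin θ = μ_s m g cos θ, so μ_s,min = tan θ.
μ_s,min = tan 27° = 0.51.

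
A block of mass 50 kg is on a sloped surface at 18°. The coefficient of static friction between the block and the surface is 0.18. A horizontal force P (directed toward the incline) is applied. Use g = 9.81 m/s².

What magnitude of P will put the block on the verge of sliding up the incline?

At impending motion up the slope, friction acts down-slope at its limit: f = μ_s N.
Perpendicular to the incline: N = m g cos θ + P sin θ.
Along the incline: P cos θ = m g sin θ + μ_s N = m g sin θ + μ_s (m g cos θ + P sin θ).
Solving, P (cos θ − μ_s sin θ) = m g (sin θ + μ_s cos θ), so P = 50×9.81×(sin 18° + 0.18 cos 18°)/(cos 18° − 0.18 sin 18°) = 490×0.4802/0.8954 = 263 N.

P ≈ 263 N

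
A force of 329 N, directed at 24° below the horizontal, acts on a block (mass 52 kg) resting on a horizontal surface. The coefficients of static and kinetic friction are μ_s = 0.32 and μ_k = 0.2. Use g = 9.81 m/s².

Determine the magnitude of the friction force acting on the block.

f ≈ 129 N

The vertical component of P adds to the normal force: N = m g + P sin α = 510.1 + 133.8 = 643.9 N.
The horizontal driving force is P cos α = 300.6 N, so equilibrium needs friction f = 300.6 N.
μ_s N = 0.32 × 643.9 = 206.1 N.
The required friction exceeds μ_s N, so the block moves and f = μ_k N = 129 N.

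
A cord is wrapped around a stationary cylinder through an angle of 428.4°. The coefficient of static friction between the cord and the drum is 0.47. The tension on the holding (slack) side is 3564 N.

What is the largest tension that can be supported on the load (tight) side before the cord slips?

At impending slip the capstan equation gives T₂/T₁ = e^{μβ} with β in radians.
β = 428.4° × π/180 = 7.477 rad.
e^{μβ} = e^{0.47×7.477} = 33.59.
T₂ = T₁ · e^{μβ} = 3564 × 33.59 = 120000 N.

T_max ≈ 120000 N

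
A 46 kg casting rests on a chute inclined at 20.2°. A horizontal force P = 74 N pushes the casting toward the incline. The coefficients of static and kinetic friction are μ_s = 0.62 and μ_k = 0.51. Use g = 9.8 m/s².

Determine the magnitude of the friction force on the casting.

Resolve perpendicular to the incline: N = m g cos θ + P sin θ = 46×9.8×cos 20.2° + 74×sin 20.2° = 448.6 N.
Parallel to the incline: P cos θ − m g sin θ = 69.45 − 155.7 = -86.21 N; the friction needed to balance this is 86.21 N acting up the slope.
The limit of static friction is μ_s N = 278.1 N.
Since 86.21 N is within the 278.1 N limit, the casting stays put and friction is exactly 86.2 N.

f ≈ 86.2 N (up the incline)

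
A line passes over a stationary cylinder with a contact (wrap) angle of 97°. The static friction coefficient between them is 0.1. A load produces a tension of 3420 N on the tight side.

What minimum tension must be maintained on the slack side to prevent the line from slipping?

Capstan equation at impending slip: T_tight/T_slack = e^{μβ}.
β = 97° = 1.693 rad; e^{μβ} = e^{0.1×1.693} = 1.184.
T_slack = T_tight / e^{μβ} = 3420 / 1.184 = 2890 N.

T_min ≈ 2890 N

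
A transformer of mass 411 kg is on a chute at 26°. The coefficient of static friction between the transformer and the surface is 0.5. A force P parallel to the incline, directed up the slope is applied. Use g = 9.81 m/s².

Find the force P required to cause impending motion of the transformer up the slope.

P ≈ 3580 N

At impending motion up the slope, friction acts down-slope at its limit: f = μ_s N.
P is parallel to the surface, so N = m g cos θ = 3620 N.
Along the incline: P = m g sin θ + μ_s N = 1770 + 0.5×3620 = 3580 N.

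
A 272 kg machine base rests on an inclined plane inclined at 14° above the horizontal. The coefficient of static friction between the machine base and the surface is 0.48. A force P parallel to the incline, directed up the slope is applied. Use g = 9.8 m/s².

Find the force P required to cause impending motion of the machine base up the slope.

P ≈ 1890 N

At impending motion up the slope, friction acts down-slope at its limit: f = μ_s N.
P is parallel to the surface, so N = m g cos θ = 2590 N.
Along the incline: P = m g sin θ + μ_s N = 645 + 0.48×2590 = 1890 N.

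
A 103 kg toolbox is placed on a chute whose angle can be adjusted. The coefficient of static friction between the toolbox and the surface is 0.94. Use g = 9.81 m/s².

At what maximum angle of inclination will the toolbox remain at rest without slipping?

θ_max ≈ 43.2°

At the slip threshold, m g sin θ = μ_s · m g cos θ, so tan θ = μ_s.
θ_max = arctan(0.94) = 43.2°.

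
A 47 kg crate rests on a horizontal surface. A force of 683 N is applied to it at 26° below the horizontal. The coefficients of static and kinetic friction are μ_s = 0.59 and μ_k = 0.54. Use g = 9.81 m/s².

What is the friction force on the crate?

f ≈ 411 N

The vertical component of P adds to the normal force: N = m g + P sin α = 461.1 + 299.4 = 760.5 N.
For equilibrium, f = P cos α = 683×cos 26° = 613.9 N.
The static-friction limit is μ_s N = 448.7 N.
The required friction exceeds μ_s N, so the crate moves and f = μ_k N = 411 N.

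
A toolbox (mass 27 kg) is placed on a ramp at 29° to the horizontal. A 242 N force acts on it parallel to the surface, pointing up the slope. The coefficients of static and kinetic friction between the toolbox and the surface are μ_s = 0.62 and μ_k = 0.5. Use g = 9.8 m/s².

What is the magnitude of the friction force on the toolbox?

f ≈ 114 N (down the incline)

The normal reaction is N = m g cos θ = 231.4 N.
The friction needed for equilibrium is m g sin θ − P = 128.3 − 242 = -113.7 N, measured positive up-slope.
The static-friction ceiling is μ_s N = 0.62 × 231.4 = 143.5 N.
Since |-113.7| ≤ 143.5 N, no slip — friction simply equals what equilibrium demands.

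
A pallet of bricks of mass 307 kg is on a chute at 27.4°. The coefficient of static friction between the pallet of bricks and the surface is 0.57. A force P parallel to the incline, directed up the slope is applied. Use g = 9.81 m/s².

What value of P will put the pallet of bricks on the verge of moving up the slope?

P ≈ 2910 N

At impending motion up the slope, friction acts down-slope at its limit: f = μ_s N.
P is parallel to the surface, so N = m g cos θ = 2670 N.
Along the incline: P = m g sin θ + μ_s N = 1390 + 0.57×2670 = 2910 N.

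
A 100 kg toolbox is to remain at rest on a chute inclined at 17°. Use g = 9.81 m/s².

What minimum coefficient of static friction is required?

At the slip threshold m g sin θ = μ_s m g cos θ, so μ_s,min = tan θ.
μ_s,min = tan 17° = 0.306.

μ_s,min ≈ 0.306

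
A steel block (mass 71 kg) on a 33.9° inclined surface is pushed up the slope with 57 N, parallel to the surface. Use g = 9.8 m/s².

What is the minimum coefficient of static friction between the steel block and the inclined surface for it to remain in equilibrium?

μ_s,min ≈ 0.573

N = m g cos θ = 577.5 N.
Friction must make up the shortfall along the incline: f = m g sin θ − P = 388.1 − 57 = 331.1 N.
At the threshold f = μ_s N, so μ_s,min = 331.1/577.5 = 0.573.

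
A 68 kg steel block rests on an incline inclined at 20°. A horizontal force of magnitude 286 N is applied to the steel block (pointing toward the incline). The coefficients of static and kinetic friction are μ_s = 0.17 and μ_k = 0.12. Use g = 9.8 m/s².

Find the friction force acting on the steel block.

f ≈ 40.8 N (down the incline)

The horizontal push has a component P sin θ into the surface, so N = m g cos θ + P sin θ = 626.2 + 97.82 = 724 N.
Along the incline, the net driving force (taking up-slope positive) is P cos θ − m g sin θ = 268.8 − 227.9 = 40.83 N, so equilibrium requires friction f = -40.83 N (down-slope).
Maximum static friction: μ_s N = 0.17 × 724 = 123.1 N.
|f_req| = 40.83 ≤ 123.1 N → the steel block is in equilibrium; friction equals the required value.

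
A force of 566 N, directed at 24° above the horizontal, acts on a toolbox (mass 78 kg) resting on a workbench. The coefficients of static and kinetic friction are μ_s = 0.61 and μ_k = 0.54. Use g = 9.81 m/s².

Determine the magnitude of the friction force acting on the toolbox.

f ≈ 289 N

The vertical component of P reduces the normal force: N = m g − P sin α = 765.2 − 230.2 = 535 N.
The horizontal driving force is P cos α = 517.1 N, so equilibrium needs friction f = 517.1 N.
μ_s N = 0.61 × 535 = 326.3 N.
The required friction exceeds μ_s N, so the toolbox moves and f = μ_k N = 289 N.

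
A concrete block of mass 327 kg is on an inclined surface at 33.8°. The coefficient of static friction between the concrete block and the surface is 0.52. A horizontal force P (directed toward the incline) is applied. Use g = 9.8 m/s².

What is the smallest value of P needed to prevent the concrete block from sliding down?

P_min ≈ 355 N

The concrete block tends to slide down (tan θ > μ_s), so at the point of impending slip friction acts up-slope at its limit: f = μ_s N.
Perpendicular to the incline: N = m g cos θ + P sin θ.
Along the incline: P cos θ + μ_s N = m g sin θ, i.e. P cos θ + μ_s (m g cos θ + P sin θ) = m g sin θ.
Solving, P (cos θ + μ_s sin θ) = m g (sin θ − μ_s cos θ), so P = 3200×0.1242/1.12 = 355 N.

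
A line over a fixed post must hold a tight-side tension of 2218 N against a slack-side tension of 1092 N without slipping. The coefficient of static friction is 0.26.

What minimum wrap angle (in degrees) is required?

β_min ≈ 156°

T₂/T₁ = e^{μβ} → β = ln(T₂/T₁)/μ.
β = ln(2218/1092)/0.26 = 0.7086/0.26 = 2.725 rad.
In degrees: β = 2.725 × 180/π = 156°.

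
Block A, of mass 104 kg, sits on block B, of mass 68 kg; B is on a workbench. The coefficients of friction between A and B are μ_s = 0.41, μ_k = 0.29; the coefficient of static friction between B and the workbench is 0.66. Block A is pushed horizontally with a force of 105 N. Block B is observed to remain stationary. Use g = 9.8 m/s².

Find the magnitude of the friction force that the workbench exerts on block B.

f ≈ 105 N

Normal force at the A–B interface: N₁ = m_A g = 1019 N.
So the A–B interface can sustain at most μ_s N₁ = 417.9 N of static friction.
Since P = 105 N ≤ 417.9 N, A does not slip on B; friction on A equals P = 105 N.
B experiences an equal 105 N forward from A (third law). B is in equilibrium, so the floor supplies f₂ = 105 N of static friction (limit μ_s(m_A+m_B)g = 1112 N, not exceeded).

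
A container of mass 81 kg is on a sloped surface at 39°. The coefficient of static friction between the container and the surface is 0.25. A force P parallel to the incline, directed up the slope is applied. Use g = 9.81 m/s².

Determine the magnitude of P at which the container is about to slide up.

P ≈ 654 N

At impending motion up the slope, friction acts down-slope at its limit: f = μ_s N.
P is parallel to the surface, so N = m g cos θ = 618 N.
Along the incline: P = m g sin θ + μ_s N = 500 + 0.25×618 = 654 N.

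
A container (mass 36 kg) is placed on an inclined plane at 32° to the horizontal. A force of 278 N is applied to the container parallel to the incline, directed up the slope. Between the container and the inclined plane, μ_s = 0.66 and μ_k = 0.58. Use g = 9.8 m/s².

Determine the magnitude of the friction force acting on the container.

The normal reaction is N = m g cos θ = 299.2 N.
The friction needed for equilibrium is m g sin θ − P = 187 − 278 = -91.04 N, measured positive up-slope.
Static friction can supply at most μ_s N = 197.5 N.
Since |-91.04| ≤ 197.5 N, no slip — friction simply equals what equilibrium demands.

f ≈ 91 N (down the incline)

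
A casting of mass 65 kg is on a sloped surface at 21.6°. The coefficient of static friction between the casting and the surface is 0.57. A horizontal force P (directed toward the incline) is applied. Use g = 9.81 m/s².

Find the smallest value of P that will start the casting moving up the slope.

At impending motion up the slope, friction acts down-slope at its limit: f = μ_s N.
Perpendicular to the incline: N = m g cos θ + P sin θ.
Along the incline: P cos θ = m g sin θ + μ_s N = m g sin θ + μ_s (m g cos θ + P sin θ).
Solving, P (cos θ − μ_s sin θ) = m g (sin θ + μ_s cos θ), so P = 65×9.81×(sin 21.6° + 0.57 cos 21.6°)/(cos 21.6° − 0.57 sin 21.6°) = 638×0.8981/0.7199 = 795 N.

P ≈ 795 N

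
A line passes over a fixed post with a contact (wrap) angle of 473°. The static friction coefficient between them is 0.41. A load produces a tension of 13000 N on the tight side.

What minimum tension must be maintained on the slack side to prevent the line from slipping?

T_min ≈ 441 N

Capstan equation at impending slip: T_tight/T_slack = e^{μβ}.
β = 473° = 8.255 rad; e^{μβ} = e^{0.41×8.255} = 29.51.
T_slack = T_tight / e^{μβ} = 13000 / 29.51 = 441 N.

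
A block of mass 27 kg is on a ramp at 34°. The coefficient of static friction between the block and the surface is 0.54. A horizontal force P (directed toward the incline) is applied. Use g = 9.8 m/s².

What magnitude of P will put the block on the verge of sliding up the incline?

P ≈ 505 N

At impending motion up the slope, friction acts down-slope at its limit: f = μ_s N.
Perpendicular to the incline: N = m g cos θ + P sin θ.
Along the incline: P cos θ = m g sin θ + μ_s N = m g sin θ + μ_s (m g cos θ + P sin θ).
Solving, P (cos θ − μ_s sin θ) = m g (sin θ + μ_s cos θ), so P = 27×9.8×(sin 34° + 0.54 cos 34°)/(cos 34° − 0.54 sin 34°) = 265×1.007/0.5271 = 505 N.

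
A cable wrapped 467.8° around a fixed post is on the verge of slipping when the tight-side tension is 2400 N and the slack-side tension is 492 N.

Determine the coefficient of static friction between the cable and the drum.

T₂/T₁ = e^{μβ} → μ = ln(T₂/T₁)/β.
β = 467.8° = 8.165 rad.
μ = ln(2400/492)/8.165 = ln(4.878)/8.165 = 0.194.

μ ≈ 0.194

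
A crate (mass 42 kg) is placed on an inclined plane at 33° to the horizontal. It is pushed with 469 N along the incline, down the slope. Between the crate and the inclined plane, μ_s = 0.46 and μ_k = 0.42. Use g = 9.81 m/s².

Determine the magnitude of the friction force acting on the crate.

Perpendicular to the surface, N = m g cos θ = 42·9.81·cos 33° = 345.5 N.
For equilibrium along the incline the friction force must supply f = m g sin θ + P = 224.4 + 469 = 693.4 N (positive meaning up-slope).
The static-friction ceiling is μ_s N = 0.46 × 345.5 = 159 N.
Since |693.4| > 159 N, static friction cannot hold it; the crate slides down the incline and kinetic friction applies: f = μ_k N = 0.42 × 345.5 = 145 N.

f ≈ 145 N (up the incline)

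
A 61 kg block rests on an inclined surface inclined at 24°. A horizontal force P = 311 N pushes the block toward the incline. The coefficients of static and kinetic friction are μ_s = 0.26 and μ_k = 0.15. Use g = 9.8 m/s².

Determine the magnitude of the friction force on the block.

Normal direction: N = m g cos θ + P sin θ = 672.6 N.
Parallel to the incline: P cos θ − m g sin θ = 284.1 − 243.1 = 40.97 N; the friction needed to balance this is 40.97 N acting down the slope.
The limit of static friction is μ_s N = 174.9 N.
Since 40.97 N is within the 174.9 N limit, the block stays put and friction is exactly 41 N.

f ≈ 41 N (down the incline)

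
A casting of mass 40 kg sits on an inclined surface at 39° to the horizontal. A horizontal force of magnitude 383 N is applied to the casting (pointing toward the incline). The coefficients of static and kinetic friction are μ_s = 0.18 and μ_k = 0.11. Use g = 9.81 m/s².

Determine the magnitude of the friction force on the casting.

f ≈ 50.7 N (down the incline)

Resolve perpendicular to the incline: N = m g cos θ + P sin θ = 40×9.81×cos 39° + 383×sin 39° = 546 N.
Parallel to the incline: P cos θ − m g sin θ = 297.6 − 246.9 = 50.7 N; the friction needed to balance this is 50.7 N acting down the slope.
The limit of static friction is μ_s N = 98.28 N.
|f_req| = 50.7 ≤ 98.28 N → the casting is in equilibrium; friction equals the required value.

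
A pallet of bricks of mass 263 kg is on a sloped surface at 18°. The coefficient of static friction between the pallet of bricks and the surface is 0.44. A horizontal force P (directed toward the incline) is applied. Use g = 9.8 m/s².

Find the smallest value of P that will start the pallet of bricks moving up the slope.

P ≈ 2300 N

At impending motion up the slope, friction acts down-slope at its limit: f = μ_s N.
Perpendicular to the incline: N = m g cos θ + P sin θ.
Along the incline: P cos θ = m g sin θ + μ_s N = m g sin θ + μ_s (m g cos θ + P sin θ).
Solving, P (cos θ − μ_s sin θ) = m g (sin θ + μ_s cos θ), so P = 263×9.8×(sin 18° + 0.44 cos 18°)/(cos 18° − 0.44 sin 18°) = 2580×0.7275/0.8151 = 2300 N.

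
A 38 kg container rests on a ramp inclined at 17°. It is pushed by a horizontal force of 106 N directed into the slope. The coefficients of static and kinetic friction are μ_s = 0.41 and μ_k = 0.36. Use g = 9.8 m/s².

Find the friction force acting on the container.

f ≈ 7.51 N (up the incline)

Resolve perpendicular to the incline: N = m g cos θ + P sin θ = 38×9.8×cos 17° + 106×sin 17° = 387.1 N.
Parallel to the incline: P cos θ − m g sin θ = 101.4 − 108.9 = -7.511 N; the friction needed to balance this is 7.511 N acting up the slope.
Maximum static friction: μ_s N = 0.41 × 387.1 = 158.7 N.
|f_req| = 7.511 ≤ 158.7 N → the container is in equilibrium; friction equals the required value.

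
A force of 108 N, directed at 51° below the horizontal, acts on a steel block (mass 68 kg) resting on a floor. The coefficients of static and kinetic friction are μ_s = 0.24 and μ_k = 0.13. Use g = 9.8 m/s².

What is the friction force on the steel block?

f ≈ 68 N

The vertical component of P adds to the normal force: N = m g + P sin α = 666.4 + 83.93 = 750.3 N.
The horizontal driving force is P cos α = 67.97 N, so equilibrium needs friction f = 67.97 N.
μ_s N = 0.24 × 750.3 = 180.1 N.
Since 67.97 N does not exceed the limit, the steel block stays at rest and f = 68 N.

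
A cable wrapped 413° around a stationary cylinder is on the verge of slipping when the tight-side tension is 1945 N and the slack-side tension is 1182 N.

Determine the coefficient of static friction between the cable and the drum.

μ ≈ 0.0691

T₂/T₁ = e^{μβ} → μ = ln(T₂/T₁)/β.
β = 413° = 7.208 rad.
μ = ln(1945/1182)/7.208 = ln(1.646)/7.208 = 0.0691.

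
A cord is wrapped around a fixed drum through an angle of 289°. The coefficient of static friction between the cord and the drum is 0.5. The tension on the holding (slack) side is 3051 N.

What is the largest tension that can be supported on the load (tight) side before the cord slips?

At impending slip the capstan equation gives T₂/T₁ = e^{μβ} with β in radians.
β = 289° × π/180 = 5.044 rad.
e^{μβ} = e^{0.5×5.044} = 12.45.
T₂ = T₁ · e^{μβ} = 3051 × 12.45 = 38000 N.

T_max ≈ 38000 N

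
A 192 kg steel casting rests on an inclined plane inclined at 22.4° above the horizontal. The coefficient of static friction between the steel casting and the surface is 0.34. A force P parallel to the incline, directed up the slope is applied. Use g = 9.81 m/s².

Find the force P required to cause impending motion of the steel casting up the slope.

P ≈ 1310 N

At impending motion up the slope, friction acts down-slope at its limit: f = μ_s N.
P is parallel to the surface, so N = m g cos θ = 1740 N.
Along the incline: P = m g sin θ + μ_s N = 718 + 0.34×1740 = 1310 N.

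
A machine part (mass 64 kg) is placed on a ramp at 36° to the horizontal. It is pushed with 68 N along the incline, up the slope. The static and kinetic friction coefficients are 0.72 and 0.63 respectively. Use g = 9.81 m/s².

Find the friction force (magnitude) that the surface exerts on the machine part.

f ≈ 301 N (up the incline)

Perpendicular to the surface, N = m g cos θ = 64·9.81·cos 36° = 507.9 N.
For equilibrium along the incline the friction force must supply f = m g sin θ − P = 369 − 68 = 301 N (positive meaning up-slope).
The static-friction ceiling is μ_s N = 0.72 × 507.9 = 365.7 N.
Since |301| ≤ 365.7 N, the machine part remains in static equilibrium and friction takes exactly the required value.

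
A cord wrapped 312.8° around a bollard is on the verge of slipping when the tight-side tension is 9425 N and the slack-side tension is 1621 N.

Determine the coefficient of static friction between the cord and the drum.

μ ≈ 0.322

T₂/T₁ = e^{μβ} → μ = ln(T₂/T₁)/β.
β = 312.8° = 5.459 rad.
μ = ln(9425/1621)/5.459 = ln(5.814)/5.459 = 0.322.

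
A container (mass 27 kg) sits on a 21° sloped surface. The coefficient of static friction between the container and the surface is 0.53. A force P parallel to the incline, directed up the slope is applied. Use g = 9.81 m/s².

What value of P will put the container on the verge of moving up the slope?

At impending motion up the slope, friction acts down-slope at its limit: f = μ_s N.
P is parallel to the surface, so N = m g cos θ = 247 N.
Along the incline: P = m g sin θ + μ_s N = 94.9 + 0.53×247 = 226 N.

P ≈ 226 N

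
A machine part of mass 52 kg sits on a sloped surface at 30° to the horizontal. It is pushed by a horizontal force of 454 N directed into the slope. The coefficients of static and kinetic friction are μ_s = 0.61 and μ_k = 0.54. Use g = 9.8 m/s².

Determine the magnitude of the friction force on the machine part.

f ≈ 138 N (down the incline)

Resolve perpendicular to the incline: N = m g cos θ + P sin θ = 52×9.8×cos 30° + 454×sin 30° = 668.3 N.
Along the incline, the net driving force (taking up-slope positive) is P cos θ − m g sin θ = 393.2 − 254.8 = 138.4 N, so equilibrium requires friction f = -138.4 N (down-slope).
Maximum static friction: μ_s N = 0.61 × 668.3 = 407.7 N.
Since 138.4 N is within the 407.7 N limit, the machine part stays put and friction is exactly 138 N.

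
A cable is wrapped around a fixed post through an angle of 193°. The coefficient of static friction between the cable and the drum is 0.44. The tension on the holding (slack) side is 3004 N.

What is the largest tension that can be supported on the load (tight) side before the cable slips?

T_max ≈ 13200 N

At impending slip the capstan equation gives T₂/T₁ = e^{μβ} with β in radians.
β = 193° × π/180 = 3.368 rad.
e^{μβ} = e^{0.44×3.368} = 4.402.
T₂ = T₁ · e^{μβ} = 3004 × 4.402 = 13200 N.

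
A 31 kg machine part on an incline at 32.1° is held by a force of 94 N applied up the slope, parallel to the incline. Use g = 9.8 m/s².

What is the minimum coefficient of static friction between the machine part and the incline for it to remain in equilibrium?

N = m g cos θ = 257.4 N.
Friction must make up the shortfall along the incline: f = m g sin θ − P = 161.4 − 94 = 67.44 N.
At the threshold f = μ_s N, so μ_s,min = 67.44/257.4 = 0.262.

μ_s,min ≈ 0.262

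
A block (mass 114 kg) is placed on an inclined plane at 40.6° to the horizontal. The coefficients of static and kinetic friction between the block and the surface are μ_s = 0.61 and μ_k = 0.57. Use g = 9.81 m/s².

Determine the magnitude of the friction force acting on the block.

Perpendicular to the surface, N = m g cos θ = 114·9.81·cos 40.6° = 849.1 N.
For equilibrium along the incline, friction must balance the weight component: f = m g sin θ = 727.8 N up the slope.
Maximum static friction available: μ_s N = 0.61 × 849.1 = 518 N.
Since |727.8| > 518 N, static friction cannot hold it; the block slides down the incline and kinetic friction applies: f = μ_k N = 0.57 × 849.1 = 484 N.

f ≈ 484 N (up the incline)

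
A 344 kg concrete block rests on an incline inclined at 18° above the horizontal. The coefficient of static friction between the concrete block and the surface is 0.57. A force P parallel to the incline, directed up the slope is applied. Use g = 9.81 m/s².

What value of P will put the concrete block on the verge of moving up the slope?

At impending motion up the slope, friction acts down-slope at its limit: f = μ_s N.
P is parallel to the surface, so N = m g cos θ = 3210 N.
Along the incline: P = m g sin θ + μ_s N = 1040 + 0.57×3210 = 2870 N.

P ≈ 2870 N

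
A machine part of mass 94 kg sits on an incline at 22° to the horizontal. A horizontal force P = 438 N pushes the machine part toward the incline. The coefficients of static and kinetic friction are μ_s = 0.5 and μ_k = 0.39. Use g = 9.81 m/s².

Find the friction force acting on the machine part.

f ≈ 60.7 N (down the incline)

Resolve perpendicular to the incline: N = m g cos θ + P sin θ = 94×9.81×cos 22° + 438×sin 22° = 1019 N.
Along the incline, the net driving force (taking up-slope positive) is P cos θ − m g sin θ = 406.1 − 345.4 = 60.67 N, so equilibrium requires friction f = -60.67 N (down-slope).
Maximum static friction: μ_s N = 0.5 × 1019 = 509.5 N.
Since 60.67 N is within the 509.5 N limit, the machine part stays put and friction is exactly 60.7 N.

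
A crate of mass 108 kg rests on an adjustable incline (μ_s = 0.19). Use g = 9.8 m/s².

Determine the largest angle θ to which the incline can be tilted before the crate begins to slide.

At the slip threshold, m g sin θ = μ_s · m g cos θ, so tan θ = μ_s.
θ_max = arctan(0.19) = 10.8°.

θ_max ≈ 10.8°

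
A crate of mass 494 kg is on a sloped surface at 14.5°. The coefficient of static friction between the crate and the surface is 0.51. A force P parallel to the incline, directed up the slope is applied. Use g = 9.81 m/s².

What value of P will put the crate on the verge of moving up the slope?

P ≈ 3610 N

At impending motion up the slope, friction acts down-slope at its limit: f = μ_s N.
P is parallel to the surface, so N = m g cos θ = 4690 N.
Along the incline: P = m g sin θ + μ_s N = 1210 + 0.51×4690 = 3610 N.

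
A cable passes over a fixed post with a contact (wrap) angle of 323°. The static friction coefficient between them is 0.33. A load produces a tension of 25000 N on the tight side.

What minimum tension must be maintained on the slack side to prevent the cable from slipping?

Capstan equation at impending slip: T_tight/T_slack = e^{μβ}.
β = 323° = 5.637 rad; e^{μβ} = e^{0.33×5.637} = 6.426.
T_slack = T_tight / e^{μβ} = 25000 / 6.426 = 3890 N.

T_min ≈ 3890 N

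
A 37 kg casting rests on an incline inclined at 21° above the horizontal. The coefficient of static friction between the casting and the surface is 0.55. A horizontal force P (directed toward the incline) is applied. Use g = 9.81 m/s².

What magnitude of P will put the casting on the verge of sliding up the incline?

P ≈ 430 N

At impending motion up the slope, friction acts down-slope at its limit: f = μ_s N.
Perpendicular to the incline: N = m g cos θ + P sin θ.
Along the incline: P cos θ = m g sin θ + μ_s N = m g sin θ + μ_s (m g cos θ + P sin θ).
Solving, P (cos θ − μ_s sin θ) = m g (sin θ + μ_s cos θ), so P = 37×9.81×(sin 21° + 0.55 cos 21°)/(cos 21° − 0.55 sin 21°) = 363×0.8718/0.7365 = 430 N.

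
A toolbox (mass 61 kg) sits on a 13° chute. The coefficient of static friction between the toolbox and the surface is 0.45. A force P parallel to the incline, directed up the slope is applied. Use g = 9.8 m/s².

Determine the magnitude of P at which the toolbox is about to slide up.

P ≈ 397 N

At impending motion up the slope, friction acts down-slope at its limit: f = μ_s N.
P is parallel to the surface, so N = m g cos θ = 582 N.
Along the incline: P = m g sin θ + μ_s N = 134 + 0.45×582 = 397 N.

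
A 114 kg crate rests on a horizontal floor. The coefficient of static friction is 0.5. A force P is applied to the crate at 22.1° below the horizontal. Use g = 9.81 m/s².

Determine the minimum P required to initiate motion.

N = m g + P sin α (the push presses the crate into the horizontal floor).
At impending slip, P cos α = μ_s N = μ_s (m g + P sin α).
Solving: P (cos α − μ_s sin α) = μ_s m g → P = 0.5×1120/(cos 22.1° − 0.5 sin 22.1°) = 559/0.7384 = 757 N.

P ≈ 757 N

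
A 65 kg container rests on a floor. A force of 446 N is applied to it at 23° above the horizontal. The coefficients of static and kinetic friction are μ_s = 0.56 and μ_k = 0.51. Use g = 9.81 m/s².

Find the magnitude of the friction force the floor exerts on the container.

f ≈ 236 N

Vertical equilibrium gives N = m g − P sin α = 463.4 N.
The horizontal driving force is P cos α = 410.5 N, so equilibrium needs friction f = 410.5 N.
The static-friction limit is μ_s N = 259.5 N.
The required friction exceeds μ_s N, so the container moves and f = μ_k N = 236 N.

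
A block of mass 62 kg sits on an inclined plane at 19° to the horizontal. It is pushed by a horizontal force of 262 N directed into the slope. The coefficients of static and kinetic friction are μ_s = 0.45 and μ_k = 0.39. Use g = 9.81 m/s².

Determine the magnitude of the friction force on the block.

Resolve perpendicular to the incline: N = m g cos θ + P sin θ = 62×9.81×cos 19° + 262×sin 19° = 660.4 N.
Along the incline, the net driving force (taking up-slope positive) is P cos θ − m g sin θ = 247.7 − 198 = 49.71 N, so equilibrium requires friction f = -49.71 N (down-slope).
The limit of static friction is μ_s N = 297.2 N.
Since 49.71 N is within the 297.2 N limit, the block stays put and friction is exactly 49.7 N.

f ≈ 49.7 N (down the incline)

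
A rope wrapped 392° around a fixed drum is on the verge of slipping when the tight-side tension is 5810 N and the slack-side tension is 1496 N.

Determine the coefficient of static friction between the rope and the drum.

μ ≈ 0.198

T₂/T₁ = e^{μβ} → μ = ln(T₂/T₁)/β.
β = 392° = 6.842 rad.
μ = ln(5810/1496)/6.842 = ln(3.884)/6.842 = 0.198.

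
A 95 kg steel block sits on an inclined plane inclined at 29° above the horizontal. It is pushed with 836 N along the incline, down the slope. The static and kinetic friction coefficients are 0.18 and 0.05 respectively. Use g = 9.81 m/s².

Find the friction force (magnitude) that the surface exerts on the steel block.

f ≈ 40.8 N (up the incline)

Normal force: N = m g cos θ = 95 × 9.81 × cos 29° = 815.1 N.
For equilibrium along the incline the friction force must supply f = m g sin θ + P = 451.8 + 836 = 1288 N (positive meaning up-slope).
The static-friction ceiling is μ_s N = 0.18 × 815.1 = 146.7 N.
Since |1288| > 146.7 N, static friction cannot hold it; the steel block slides down the incline and kinetic friction applies: f = μ_k N = 0.05 × 815.1 = 40.8 N.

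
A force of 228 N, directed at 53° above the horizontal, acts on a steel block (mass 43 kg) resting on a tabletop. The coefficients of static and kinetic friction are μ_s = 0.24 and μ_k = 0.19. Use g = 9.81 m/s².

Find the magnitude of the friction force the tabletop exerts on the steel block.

f ≈ 45.6 N

N = m g − P sin α = 421.8 − 228×sin 53° = 239.7 N.
Horizontally, friction must balance P cos α = 137.2 N.
The static-friction limit is μ_s N = 57.54 N.
137.2 > 57.54 N → the steel block slides; f = μ_k N = 0.19×239.7 = 45.6 N.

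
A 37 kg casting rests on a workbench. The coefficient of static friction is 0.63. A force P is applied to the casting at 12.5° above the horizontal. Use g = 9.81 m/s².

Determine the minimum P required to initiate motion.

N = m g − P sin α (the pull lifts the casting).
At impending slip, P cos α = μ_s N = μ_s (m g − P sin α).
Solving: P (cos α + μ_s sin α) = μ_s m g → P = 0.63×363/(cos 12.5° + 0.63 sin 12.5°) = 229/1.113 = 206 N.

P ≈ 206 N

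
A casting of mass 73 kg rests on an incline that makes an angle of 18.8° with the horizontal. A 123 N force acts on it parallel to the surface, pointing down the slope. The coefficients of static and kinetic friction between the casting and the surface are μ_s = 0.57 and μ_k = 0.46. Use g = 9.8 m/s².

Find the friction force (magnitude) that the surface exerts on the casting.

f ≈ 354 N (up the incline)

Perpendicular to the surface, N = m g cos θ = 73·9.8·cos 18.8° = 677.2 N.
The friction needed for equilibrium is m g sin θ + P = 230.5 + 123 = 353.5 N, measured positive up-slope.
The static-friction ceiling is μ_s N = 0.57 × 677.2 = 386 N.
Since |353.5| ≤ 386 N, the casting remains in static equilibrium and friction takes exactly the required value.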